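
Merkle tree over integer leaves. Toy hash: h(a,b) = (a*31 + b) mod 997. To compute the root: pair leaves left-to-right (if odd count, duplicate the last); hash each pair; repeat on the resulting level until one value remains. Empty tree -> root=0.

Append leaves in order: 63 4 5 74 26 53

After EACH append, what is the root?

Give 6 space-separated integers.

After append 63 (leaves=[63]):
  L0: [63]
  root=63
After append 4 (leaves=[63, 4]):
  L0: [63, 4]
  L1: h(63,4)=(63*31+4)%997=960 -> [960]
  root=960
After append 5 (leaves=[63, 4, 5]):
  L0: [63, 4, 5]
  L1: h(63,4)=(63*31+4)%997=960 h(5,5)=(5*31+5)%997=160 -> [960, 160]
  L2: h(960,160)=(960*31+160)%997=10 -> [10]
  root=10
After append 74 (leaves=[63, 4, 5, 74]):
  L0: [63, 4, 5, 74]
  L1: h(63,4)=(63*31+4)%997=960 h(5,74)=(5*31+74)%997=229 -> [960, 229]
  L2: h(960,229)=(960*31+229)%997=79 -> [79]
  root=79
After append 26 (leaves=[63, 4, 5, 74, 26]):
  L0: [63, 4, 5, 74, 26]
  L1: h(63,4)=(63*31+4)%997=960 h(5,74)=(5*31+74)%997=229 h(26,26)=(26*31+26)%997=832 -> [960, 229, 832]
  L2: h(960,229)=(960*31+229)%997=79 h(832,832)=(832*31+832)%997=702 -> [79, 702]
  L3: h(79,702)=(79*31+702)%997=160 -> [160]
  root=160
After append 53 (leaves=[63, 4, 5, 74, 26, 53]):
  L0: [63, 4, 5, 74, 26, 53]
  L1: h(63,4)=(63*31+4)%997=960 h(5,74)=(5*31+74)%997=229 h(26,53)=(26*31+53)%997=859 -> [960, 229, 859]
  L2: h(960,229)=(960*31+229)%997=79 h(859,859)=(859*31+859)%997=569 -> [79, 569]
  L3: h(79,569)=(79*31+569)%997=27 -> [27]
  root=27

Answer: 63 960 10 79 160 27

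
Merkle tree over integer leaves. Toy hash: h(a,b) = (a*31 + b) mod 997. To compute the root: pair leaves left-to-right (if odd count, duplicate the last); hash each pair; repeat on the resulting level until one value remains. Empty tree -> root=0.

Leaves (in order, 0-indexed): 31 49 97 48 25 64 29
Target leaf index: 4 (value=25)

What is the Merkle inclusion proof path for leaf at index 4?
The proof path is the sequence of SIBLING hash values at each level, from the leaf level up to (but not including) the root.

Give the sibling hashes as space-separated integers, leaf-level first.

L0 (leaves): [31, 49, 97, 48, 25, 64, 29], target index=4
L1: h(31,49)=(31*31+49)%997=13 [pair 0] h(97,48)=(97*31+48)%997=64 [pair 1] h(25,64)=(25*31+64)%997=839 [pair 2] h(29,29)=(29*31+29)%997=928 [pair 3] -> [13, 64, 839, 928]
  Sibling for proof at L0: 64
L2: h(13,64)=(13*31+64)%997=467 [pair 0] h(839,928)=(839*31+928)%997=18 [pair 1] -> [467, 18]
  Sibling for proof at L1: 928
L3: h(467,18)=(467*31+18)%997=537 [pair 0] -> [537]
  Sibling for proof at L2: 467
Root: 537
Proof path (sibling hashes from leaf to root): [64, 928, 467]

Answer: 64 928 467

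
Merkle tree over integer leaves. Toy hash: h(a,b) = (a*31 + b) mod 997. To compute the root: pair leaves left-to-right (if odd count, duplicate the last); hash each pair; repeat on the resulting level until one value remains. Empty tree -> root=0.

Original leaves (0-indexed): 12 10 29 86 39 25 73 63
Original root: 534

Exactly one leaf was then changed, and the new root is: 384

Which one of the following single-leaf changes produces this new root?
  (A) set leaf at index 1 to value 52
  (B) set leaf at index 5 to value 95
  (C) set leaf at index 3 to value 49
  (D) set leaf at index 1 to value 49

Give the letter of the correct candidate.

Original leaves: [12, 10, 29, 86, 39, 25, 73, 63]
Target new root: 384
Try each candidate change and compute the resulting root:
Candidate A: set leaf[1] = 52 -> leaves = [12, 52, 29, 86, 39, 25, 73, 63]
  L0: [12, 52, 29, 86, 39, 25, 73, 63]
  L1: h(12,52)=(12*31+52)%997=424 h(29,86)=(29*31+86)%997=985 h(39,25)=(39*31+25)%997=237 h(73,63)=(73*31+63)%997=332 -> [424, 985, 237, 332]
  L2: h(424,985)=(424*31+985)%997=171 h(237,332)=(237*31+332)%997=700 -> [171, 700]
  L3: h(171,700)=(171*31+700)%997=19 -> [19]
  root = 19 != target 384
Candidate B: set leaf[5] = 95 -> leaves = [12, 10, 29, 86, 39, 95, 73, 63]
  L0: [12, 10, 29, 86, 39, 95, 73, 63]
  L1: h(12,10)=(12*31+10)%997=382 h(29,86)=(29*31+86)%997=985 h(39,95)=(39*31+95)%997=307 h(73,63)=(73*31+63)%997=332 -> [382, 985, 307, 332]
  L2: h(382,985)=(382*31+985)%997=863 h(307,332)=(307*31+332)%997=876 -> [863, 876]
  L3: h(863,876)=(863*31+876)%997=710 -> [710]
  root = 710 != target 384
Candidate C: set leaf[3] = 49 -> leaves = [12, 10, 29, 49, 39, 25, 73, 63]
  L0: [12, 10, 29, 49, 39, 25, 73, 63]
  L1: h(12,10)=(12*31+10)%997=382 h(29,49)=(29*31+49)%997=948 h(39,25)=(39*31+25)%997=237 h(73,63)=(73*31+63)%997=332 -> [382, 948, 237, 332]
  L2: h(382,948)=(382*31+948)%997=826 h(237,332)=(237*31+332)%997=700 -> [826, 700]
  L3: h(826,700)=(826*31+700)%997=384 -> [384]
  root = 384 == target 384  ** MATCH **
Candidate D: set leaf[1] = 49 -> leaves = [12, 49, 29, 86, 39, 25, 73, 63]
  L0: [12, 49, 29, 86, 39, 25, 73, 63]
  L1: h(12,49)=(12*31+49)%997=421 h(29,86)=(29*31+86)%997=985 h(39,25)=(39*31+25)%997=237 h(73,63)=(73*31+63)%997=332 -> [421, 985, 237, 332]
  L2: h(421,985)=(421*31+985)%997=78 h(237,332)=(237*31+332)%997=700 -> [78, 700]
  L3: h(78,700)=(78*31+700)%997=127 -> [127]
  root = 127 != target 384
Candidate C produces the target root.

Answer: C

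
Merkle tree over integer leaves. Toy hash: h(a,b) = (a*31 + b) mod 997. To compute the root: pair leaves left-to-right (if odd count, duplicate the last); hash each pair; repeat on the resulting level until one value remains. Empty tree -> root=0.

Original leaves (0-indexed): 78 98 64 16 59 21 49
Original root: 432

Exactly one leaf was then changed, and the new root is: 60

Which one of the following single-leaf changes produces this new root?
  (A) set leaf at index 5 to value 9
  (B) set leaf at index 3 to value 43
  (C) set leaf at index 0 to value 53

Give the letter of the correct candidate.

Original leaves: [78, 98, 64, 16, 59, 21, 49]
Target new root: 60
Try each candidate change and compute the resulting root:
Candidate A: set leaf[5] = 9 -> leaves = [78, 98, 64, 16, 59, 9, 49]
  L0: [78, 98, 64, 16, 59, 9, 49]
  L1: h(78,98)=(78*31+98)%997=522 h(64,16)=(64*31+16)%997=6 h(59,9)=(59*31+9)%997=841 h(49,49)=(49*31+49)%997=571 -> [522, 6, 841, 571]
  L2: h(522,6)=(522*31+6)%997=236 h(841,571)=(841*31+571)%997=720 -> [236, 720]
  L3: h(236,720)=(236*31+720)%997=60 -> [60]
  root = 60 == target 60  ** MATCH **
Candidate B: set leaf[3] = 43 -> leaves = [78, 98, 64, 43, 59, 21, 49]
  L0: [78, 98, 64, 43, 59, 21, 49]
  L1: h(78,98)=(78*31+98)%997=522 h(64,43)=(64*31+43)%997=33 h(59,21)=(59*31+21)%997=853 h(49,49)=(49*31+49)%997=571 -> [522, 33, 853, 571]
  L2: h(522,33)=(522*31+33)%997=263 h(853,571)=(853*31+571)%997=95 -> [263, 95]
  L3: h(263,95)=(263*31+95)%997=272 -> [272]
  root = 272 != target 60
Candidate C: set leaf[0] = 53 -> leaves = [53, 98, 64, 16, 59, 21, 49]
  L0: [53, 98, 64, 16, 59, 21, 49]
  L1: h(53,98)=(53*31+98)%997=744 h(64,16)=(64*31+16)%997=6 h(59,21)=(59*31+21)%997=853 h(49,49)=(49*31+49)%997=571 -> [744, 6, 853, 571]
  L2: h(744,6)=(744*31+6)%997=139 h(853,571)=(853*31+571)%997=95 -> [139, 95]
  L3: h(139,95)=(139*31+95)%997=416 -> [416]
  root = 416 != target 60
Candidate A produces the target root.

Answer: A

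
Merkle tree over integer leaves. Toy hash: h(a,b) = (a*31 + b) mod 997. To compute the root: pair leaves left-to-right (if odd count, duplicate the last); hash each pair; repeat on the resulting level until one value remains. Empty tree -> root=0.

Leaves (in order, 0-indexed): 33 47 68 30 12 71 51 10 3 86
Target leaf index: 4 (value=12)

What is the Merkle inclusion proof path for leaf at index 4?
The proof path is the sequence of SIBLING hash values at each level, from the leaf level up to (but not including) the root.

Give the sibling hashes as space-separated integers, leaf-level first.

Answer: 71 594 413 845

Derivation:
L0 (leaves): [33, 47, 68, 30, 12, 71, 51, 10, 3, 86], target index=4
L1: h(33,47)=(33*31+47)%997=73 [pair 0] h(68,30)=(68*31+30)%997=144 [pair 1] h(12,71)=(12*31+71)%997=443 [pair 2] h(51,10)=(51*31+10)%997=594 [pair 3] h(3,86)=(3*31+86)%997=179 [pair 4] -> [73, 144, 443, 594, 179]
  Sibling for proof at L0: 71
L2: h(73,144)=(73*31+144)%997=413 [pair 0] h(443,594)=(443*31+594)%997=369 [pair 1] h(179,179)=(179*31+179)%997=743 [pair 2] -> [413, 369, 743]
  Sibling for proof at L1: 594
L3: h(413,369)=(413*31+369)%997=211 [pair 0] h(743,743)=(743*31+743)%997=845 [pair 1] -> [211, 845]
  Sibling for proof at L2: 413
L4: h(211,845)=(211*31+845)%997=407 [pair 0] -> [407]
  Sibling for proof at L3: 845
Root: 407
Proof path (sibling hashes from leaf to root): [71, 594, 413, 845]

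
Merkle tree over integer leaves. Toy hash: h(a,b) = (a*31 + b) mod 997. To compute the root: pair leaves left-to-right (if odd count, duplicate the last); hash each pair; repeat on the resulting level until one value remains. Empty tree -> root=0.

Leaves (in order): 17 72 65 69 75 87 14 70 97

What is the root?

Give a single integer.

Answer: 890

Derivation:
L0: [17, 72, 65, 69, 75, 87, 14, 70, 97]
L1: h(17,72)=(17*31+72)%997=599 h(65,69)=(65*31+69)%997=90 h(75,87)=(75*31+87)%997=418 h(14,70)=(14*31+70)%997=504 h(97,97)=(97*31+97)%997=113 -> [599, 90, 418, 504, 113]
L2: h(599,90)=(599*31+90)%997=713 h(418,504)=(418*31+504)%997=501 h(113,113)=(113*31+113)%997=625 -> [713, 501, 625]
L3: h(713,501)=(713*31+501)%997=670 h(625,625)=(625*31+625)%997=60 -> [670, 60]
L4: h(670,60)=(670*31+60)%997=890 -> [890]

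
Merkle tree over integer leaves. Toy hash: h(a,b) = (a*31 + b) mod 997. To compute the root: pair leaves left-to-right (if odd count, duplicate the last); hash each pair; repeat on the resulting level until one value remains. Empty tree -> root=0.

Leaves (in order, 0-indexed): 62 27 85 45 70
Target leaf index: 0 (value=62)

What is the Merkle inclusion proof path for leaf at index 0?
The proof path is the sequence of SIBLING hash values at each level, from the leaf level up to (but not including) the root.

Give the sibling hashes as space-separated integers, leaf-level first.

Answer: 27 686 893

Derivation:
L0 (leaves): [62, 27, 85, 45, 70], target index=0
L1: h(62,27)=(62*31+27)%997=952 [pair 0] h(85,45)=(85*31+45)%997=686 [pair 1] h(70,70)=(70*31+70)%997=246 [pair 2] -> [952, 686, 246]
  Sibling for proof at L0: 27
L2: h(952,686)=(952*31+686)%997=288 [pair 0] h(246,246)=(246*31+246)%997=893 [pair 1] -> [288, 893]
  Sibling for proof at L1: 686
L3: h(288,893)=(288*31+893)%997=848 [pair 0] -> [848]
  Sibling for proof at L2: 893
Root: 848
Proof path (sibling hashes from leaf to root): [27, 686, 893]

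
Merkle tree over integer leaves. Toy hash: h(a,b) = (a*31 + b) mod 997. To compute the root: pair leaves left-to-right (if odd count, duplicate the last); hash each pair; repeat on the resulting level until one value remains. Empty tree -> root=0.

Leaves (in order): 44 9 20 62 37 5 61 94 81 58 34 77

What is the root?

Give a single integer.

L0: [44, 9, 20, 62, 37, 5, 61, 94, 81, 58, 34, 77]
L1: h(44,9)=(44*31+9)%997=376 h(20,62)=(20*31+62)%997=682 h(37,5)=(37*31+5)%997=155 h(61,94)=(61*31+94)%997=988 h(81,58)=(81*31+58)%997=575 h(34,77)=(34*31+77)%997=134 -> [376, 682, 155, 988, 575, 134]
L2: h(376,682)=(376*31+682)%997=374 h(155,988)=(155*31+988)%997=808 h(575,134)=(575*31+134)%997=13 -> [374, 808, 13]
L3: h(374,808)=(374*31+808)%997=438 h(13,13)=(13*31+13)%997=416 -> [438, 416]
L4: h(438,416)=(438*31+416)%997=36 -> [36]

Answer: 36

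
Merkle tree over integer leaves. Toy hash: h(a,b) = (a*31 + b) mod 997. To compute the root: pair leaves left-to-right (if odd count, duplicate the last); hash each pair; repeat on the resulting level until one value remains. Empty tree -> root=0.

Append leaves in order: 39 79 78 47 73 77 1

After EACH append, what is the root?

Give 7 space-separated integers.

Answer: 39 291 550 519 114 242 925

Derivation:
After append 39 (leaves=[39]):
  L0: [39]
  root=39
After append 79 (leaves=[39, 79]):
  L0: [39, 79]
  L1: h(39,79)=(39*31+79)%997=291 -> [291]
  root=291
After append 78 (leaves=[39, 79, 78]):
  L0: [39, 79, 78]
  L1: h(39,79)=(39*31+79)%997=291 h(78,78)=(78*31+78)%997=502 -> [291, 502]
  L2: h(291,502)=(291*31+502)%997=550 -> [550]
  root=550
After append 47 (leaves=[39, 79, 78, 47]):
  L0: [39, 79, 78, 47]
  L1: h(39,79)=(39*31+79)%997=291 h(78,47)=(78*31+47)%997=471 -> [291, 471]
  L2: h(291,471)=(291*31+471)%997=519 -> [519]
  root=519
After append 73 (leaves=[39, 79, 78, 47, 73]):
  L0: [39, 79, 78, 47, 73]
  L1: h(39,79)=(39*31+79)%997=291 h(78,47)=(78*31+47)%997=471 h(73,73)=(73*31+73)%997=342 -> [291, 471, 342]
  L2: h(291,471)=(291*31+471)%997=519 h(342,342)=(342*31+342)%997=974 -> [519, 974]
  L3: h(519,974)=(519*31+974)%997=114 -> [114]
  root=114
After append 77 (leaves=[39, 79, 78, 47, 73, 77]):
  L0: [39, 79, 78, 47, 73, 77]
  L1: h(39,79)=(39*31+79)%997=291 h(78,47)=(78*31+47)%997=471 h(73,77)=(73*31+77)%997=346 -> [291, 471, 346]
  L2: h(291,471)=(291*31+471)%997=519 h(346,346)=(346*31+346)%997=105 -> [519, 105]
  L3: h(519,105)=(519*31+105)%997=242 -> [242]
  root=242
After append 1 (leaves=[39, 79, 78, 47, 73, 77, 1]):
  L0: [39, 79, 78, 47, 73, 77, 1]
  L1: h(39,79)=(39*31+79)%997=291 h(78,47)=(78*31+47)%997=471 h(73,77)=(73*31+77)%997=346 h(1,1)=(1*31+1)%997=32 -> [291, 471, 346, 32]
  L2: h(291,471)=(291*31+471)%997=519 h(346,32)=(346*31+32)%997=788 -> [519, 788]
  L3: h(519,788)=(519*31+788)%997=925 -> [925]
  root=925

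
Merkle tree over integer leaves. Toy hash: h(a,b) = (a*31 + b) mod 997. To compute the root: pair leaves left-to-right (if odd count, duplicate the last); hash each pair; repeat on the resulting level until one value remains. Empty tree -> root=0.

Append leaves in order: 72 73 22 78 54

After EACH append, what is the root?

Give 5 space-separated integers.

After append 72 (leaves=[72]):
  L0: [72]
  root=72
After append 73 (leaves=[72, 73]):
  L0: [72, 73]
  L1: h(72,73)=(72*31+73)%997=311 -> [311]
  root=311
After append 22 (leaves=[72, 73, 22]):
  L0: [72, 73, 22]
  L1: h(72,73)=(72*31+73)%997=311 h(22,22)=(22*31+22)%997=704 -> [311, 704]
  L2: h(311,704)=(311*31+704)%997=375 -> [375]
  root=375
After append 78 (leaves=[72, 73, 22, 78]):
  L0: [72, 73, 22, 78]
  L1: h(72,73)=(72*31+73)%997=311 h(22,78)=(22*31+78)%997=760 -> [311, 760]
  L2: h(311,760)=(311*31+760)%997=431 -> [431]
  root=431
After append 54 (leaves=[72, 73, 22, 78, 54]):
  L0: [72, 73, 22, 78, 54]
  L1: h(72,73)=(72*31+73)%997=311 h(22,78)=(22*31+78)%997=760 h(54,54)=(54*31+54)%997=731 -> [311, 760, 731]
  L2: h(311,760)=(311*31+760)%997=431 h(731,731)=(731*31+731)%997=461 -> [431, 461]
  L3: h(431,461)=(431*31+461)%997=861 -> [861]
  root=861

Answer: 72 311 375 431 861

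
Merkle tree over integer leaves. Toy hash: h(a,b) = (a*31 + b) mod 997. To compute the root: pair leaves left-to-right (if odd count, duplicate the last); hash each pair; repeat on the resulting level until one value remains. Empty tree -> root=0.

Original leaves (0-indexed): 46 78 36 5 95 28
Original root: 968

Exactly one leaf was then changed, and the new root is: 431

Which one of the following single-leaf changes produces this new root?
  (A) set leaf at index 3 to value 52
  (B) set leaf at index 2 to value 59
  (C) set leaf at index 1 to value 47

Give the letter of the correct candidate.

Answer: A

Derivation:
Original leaves: [46, 78, 36, 5, 95, 28]
Target new root: 431
Try each candidate change and compute the resulting root:
Candidate A: set leaf[3] = 52 -> leaves = [46, 78, 36, 52, 95, 28]
  L0: [46, 78, 36, 52, 95, 28]
  L1: h(46,78)=(46*31+78)%997=507 h(36,52)=(36*31+52)%997=171 h(95,28)=(95*31+28)%997=979 -> [507, 171, 979]
  L2: h(507,171)=(507*31+171)%997=933 h(979,979)=(979*31+979)%997=421 -> [933, 421]
  L3: h(933,421)=(933*31+421)%997=431 -> [431]
  root = 431 == target 431  ** MATCH **
Candidate B: set leaf[2] = 59 -> leaves = [46, 78, 59, 5, 95, 28]
  L0: [46, 78, 59, 5, 95, 28]
  L1: h(46,78)=(46*31+78)%997=507 h(59,5)=(59*31+5)%997=837 h(95,28)=(95*31+28)%997=979 -> [507, 837, 979]
  L2: h(507,837)=(507*31+837)%997=602 h(979,979)=(979*31+979)%997=421 -> [602, 421]
  L3: h(602,421)=(602*31+421)%997=140 -> [140]
  root = 140 != target 431
Candidate C: set leaf[1] = 47 -> leaves = [46, 47, 36, 5, 95, 28]
  L0: [46, 47, 36, 5, 95, 28]
  L1: h(46,47)=(46*31+47)%997=476 h(36,5)=(36*31+5)%997=124 h(95,28)=(95*31+28)%997=979 -> [476, 124, 979]
  L2: h(476,124)=(476*31+124)%997=922 h(979,979)=(979*31+979)%997=421 -> [922, 421]
  L3: h(922,421)=(922*31+421)%997=90 -> [90]
  root = 90 != target 431
Candidate A produces the target root.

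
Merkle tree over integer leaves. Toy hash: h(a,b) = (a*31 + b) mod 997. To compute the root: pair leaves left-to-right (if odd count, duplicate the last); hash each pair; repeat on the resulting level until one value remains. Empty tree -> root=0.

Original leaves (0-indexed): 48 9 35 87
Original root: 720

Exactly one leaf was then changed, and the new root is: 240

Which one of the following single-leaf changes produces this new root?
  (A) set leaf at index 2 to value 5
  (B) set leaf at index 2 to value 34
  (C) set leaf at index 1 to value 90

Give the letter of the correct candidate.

Answer: C

Derivation:
Original leaves: [48, 9, 35, 87]
Target new root: 240
Try each candidate change and compute the resulting root:
Candidate A: set leaf[2] = 5 -> leaves = [48, 9, 5, 87]
  L0: [48, 9, 5, 87]
  L1: h(48,9)=(48*31+9)%997=500 h(5,87)=(5*31+87)%997=242 -> [500, 242]
  L2: h(500,242)=(500*31+242)%997=787 -> [787]
  root = 787 != target 240
Candidate B: set leaf[2] = 34 -> leaves = [48, 9, 34, 87]
  L0: [48, 9, 34, 87]
  L1: h(48,9)=(48*31+9)%997=500 h(34,87)=(34*31+87)%997=144 -> [500, 144]
  L2: h(500,144)=(500*31+144)%997=689 -> [689]
  root = 689 != target 240
Candidate C: set leaf[1] = 90 -> leaves = [48, 90, 35, 87]
  L0: [48, 90, 35, 87]
  L1: h(48,90)=(48*31+90)%997=581 h(35,87)=(35*31+87)%997=175 -> [581, 175]
  L2: h(581,175)=(581*31+175)%997=240 -> [240]
  root = 240 == target 240  ** MATCH **
Candidate C produces the target root.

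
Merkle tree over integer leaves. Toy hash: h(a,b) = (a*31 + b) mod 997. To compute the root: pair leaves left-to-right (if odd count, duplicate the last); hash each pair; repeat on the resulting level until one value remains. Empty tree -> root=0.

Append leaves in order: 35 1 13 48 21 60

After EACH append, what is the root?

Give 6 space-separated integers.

Answer: 35 89 184 219 377 628

Derivation:
After append 35 (leaves=[35]):
  L0: [35]
  root=35
After append 1 (leaves=[35, 1]):
  L0: [35, 1]
  L1: h(35,1)=(35*31+1)%997=89 -> [89]
  root=89
After append 13 (leaves=[35, 1, 13]):
  L0: [35, 1, 13]
  L1: h(35,1)=(35*31+1)%997=89 h(13,13)=(13*31+13)%997=416 -> [89, 416]
  L2: h(89,416)=(89*31+416)%997=184 -> [184]
  root=184
After append 48 (leaves=[35, 1, 13, 48]):
  L0: [35, 1, 13, 48]
  L1: h(35,1)=(35*31+1)%997=89 h(13,48)=(13*31+48)%997=451 -> [89, 451]
  L2: h(89,451)=(89*31+451)%997=219 -> [219]
  root=219
After append 21 (leaves=[35, 1, 13, 48, 21]):
  L0: [35, 1, 13, 48, 21]
  L1: h(35,1)=(35*31+1)%997=89 h(13,48)=(13*31+48)%997=451 h(21,21)=(21*31+21)%997=672 -> [89, 451, 672]
  L2: h(89,451)=(89*31+451)%997=219 h(672,672)=(672*31+672)%997=567 -> [219, 567]
  L3: h(219,567)=(219*31+567)%997=377 -> [377]
  root=377
After append 60 (leaves=[35, 1, 13, 48, 21, 60]):
  L0: [35, 1, 13, 48, 21, 60]
  L1: h(35,1)=(35*31+1)%997=89 h(13,48)=(13*31+48)%997=451 h(21,60)=(21*31+60)%997=711 -> [89, 451, 711]
  L2: h(89,451)=(89*31+451)%997=219 h(711,711)=(711*31+711)%997=818 -> [219, 818]
  L3: h(219,818)=(219*31+818)%997=628 -> [628]
  root=628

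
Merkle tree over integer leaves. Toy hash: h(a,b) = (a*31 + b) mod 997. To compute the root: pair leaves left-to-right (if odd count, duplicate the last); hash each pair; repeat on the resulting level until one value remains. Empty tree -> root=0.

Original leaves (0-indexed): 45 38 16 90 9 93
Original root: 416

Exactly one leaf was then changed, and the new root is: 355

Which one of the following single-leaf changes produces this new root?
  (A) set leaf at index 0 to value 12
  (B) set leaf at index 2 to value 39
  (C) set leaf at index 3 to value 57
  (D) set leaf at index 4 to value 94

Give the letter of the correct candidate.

Original leaves: [45, 38, 16, 90, 9, 93]
Target new root: 355
Try each candidate change and compute the resulting root:
Candidate A: set leaf[0] = 12 -> leaves = [12, 38, 16, 90, 9, 93]
  L0: [12, 38, 16, 90, 9, 93]
  L1: h(12,38)=(12*31+38)%997=410 h(16,90)=(16*31+90)%997=586 h(9,93)=(9*31+93)%997=372 -> [410, 586, 372]
  L2: h(410,586)=(410*31+586)%997=335 h(372,372)=(372*31+372)%997=937 -> [335, 937]
  L3: h(335,937)=(335*31+937)%997=355 -> [355]
  root = 355 == target 355  ** MATCH **
Candidate B: set leaf[2] = 39 -> leaves = [45, 38, 39, 90, 9, 93]
  L0: [45, 38, 39, 90, 9, 93]
  L1: h(45,38)=(45*31+38)%997=436 h(39,90)=(39*31+90)%997=302 h(9,93)=(9*31+93)%997=372 -> [436, 302, 372]
  L2: h(436,302)=(436*31+302)%997=857 h(372,372)=(372*31+372)%997=937 -> [857, 937]
  L3: h(857,937)=(857*31+937)%997=585 -> [585]
  root = 585 != target 355
Candidate C: set leaf[3] = 57 -> leaves = [45, 38, 16, 57, 9, 93]
  L0: [45, 38, 16, 57, 9, 93]
  L1: h(45,38)=(45*31+38)%997=436 h(16,57)=(16*31+57)%997=553 h(9,93)=(9*31+93)%997=372 -> [436, 553, 372]
  L2: h(436,553)=(436*31+553)%997=111 h(372,372)=(372*31+372)%997=937 -> [111, 937]
  L3: h(111,937)=(111*31+937)%997=390 -> [390]
  root = 390 != target 355
Candidate D: set leaf[4] = 94 -> leaves = [45, 38, 16, 90, 94, 93]
  L0: [45, 38, 16, 90, 94, 93]
  L1: h(45,38)=(45*31+38)%997=436 h(16,90)=(16*31+90)%997=586 h(94,93)=(94*31+93)%997=16 -> [436, 586, 16]
  L2: h(436,586)=(436*31+586)%997=144 h(16,16)=(16*31+16)%997=512 -> [144, 512]
  L3: h(144,512)=(144*31+512)%997=988 -> [988]
  root = 988 != target 355
Candidate A produces the target root.

Answer: A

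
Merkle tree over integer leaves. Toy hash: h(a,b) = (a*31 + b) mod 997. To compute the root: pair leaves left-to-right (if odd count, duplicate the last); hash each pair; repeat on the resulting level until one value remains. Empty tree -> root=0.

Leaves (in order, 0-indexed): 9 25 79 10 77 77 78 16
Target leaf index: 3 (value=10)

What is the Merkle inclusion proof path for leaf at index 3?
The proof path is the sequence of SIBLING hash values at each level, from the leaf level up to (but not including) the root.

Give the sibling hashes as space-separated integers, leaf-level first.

L0 (leaves): [9, 25, 79, 10, 77, 77, 78, 16], target index=3
L1: h(9,25)=(9*31+25)%997=304 [pair 0] h(79,10)=(79*31+10)%997=465 [pair 1] h(77,77)=(77*31+77)%997=470 [pair 2] h(78,16)=(78*31+16)%997=440 [pair 3] -> [304, 465, 470, 440]
  Sibling for proof at L0: 79
L2: h(304,465)=(304*31+465)%997=916 [pair 0] h(470,440)=(470*31+440)%997=55 [pair 1] -> [916, 55]
  Sibling for proof at L1: 304
L3: h(916,55)=(916*31+55)%997=535 [pair 0] -> [535]
  Sibling for proof at L2: 55
Root: 535
Proof path (sibling hashes from leaf to root): [79, 304, 55]

Answer: 79 304 55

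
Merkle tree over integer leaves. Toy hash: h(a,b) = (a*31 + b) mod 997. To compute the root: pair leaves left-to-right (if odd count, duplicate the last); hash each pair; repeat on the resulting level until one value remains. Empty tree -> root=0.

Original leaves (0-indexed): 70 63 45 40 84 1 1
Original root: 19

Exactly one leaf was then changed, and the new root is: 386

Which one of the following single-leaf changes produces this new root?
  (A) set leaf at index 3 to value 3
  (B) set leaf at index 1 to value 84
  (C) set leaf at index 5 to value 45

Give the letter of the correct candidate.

Answer: C

Derivation:
Original leaves: [70, 63, 45, 40, 84, 1, 1]
Target new root: 386
Try each candidate change and compute the resulting root:
Candidate A: set leaf[3] = 3 -> leaves = [70, 63, 45, 3, 84, 1, 1]
  L0: [70, 63, 45, 3, 84, 1, 1]
  L1: h(70,63)=(70*31+63)%997=239 h(45,3)=(45*31+3)%997=401 h(84,1)=(84*31+1)%997=611 h(1,1)=(1*31+1)%997=32 -> [239, 401, 611, 32]
  L2: h(239,401)=(239*31+401)%997=831 h(611,32)=(611*31+32)%997=30 -> [831, 30]
  L3: h(831,30)=(831*31+30)%997=866 -> [866]
  root = 866 != target 386
Candidate B: set leaf[1] = 84 -> leaves = [70, 84, 45, 40, 84, 1, 1]
  L0: [70, 84, 45, 40, 84, 1, 1]
  L1: h(70,84)=(70*31+84)%997=260 h(45,40)=(45*31+40)%997=438 h(84,1)=(84*31+1)%997=611 h(1,1)=(1*31+1)%997=32 -> [260, 438, 611, 32]
  L2: h(260,438)=(260*31+438)%997=522 h(611,32)=(611*31+32)%997=30 -> [522, 30]
  L3: h(522,30)=(522*31+30)%997=260 -> [260]
  root = 260 != target 386
Candidate C: set leaf[5] = 45 -> leaves = [70, 63, 45, 40, 84, 45, 1]
  L0: [70, 63, 45, 40, 84, 45, 1]
  L1: h(70,63)=(70*31+63)%997=239 h(45,40)=(45*31+40)%997=438 h(84,45)=(84*31+45)%997=655 h(1,1)=(1*31+1)%997=32 -> [239, 438, 655, 32]
  L2: h(239,438)=(239*31+438)%997=868 h(655,32)=(655*31+32)%997=397 -> [868, 397]
  L3: h(868,397)=(868*31+397)%997=386 -> [386]
  root = 386 == target 386  ** MATCH **
Candidate C produces the target root.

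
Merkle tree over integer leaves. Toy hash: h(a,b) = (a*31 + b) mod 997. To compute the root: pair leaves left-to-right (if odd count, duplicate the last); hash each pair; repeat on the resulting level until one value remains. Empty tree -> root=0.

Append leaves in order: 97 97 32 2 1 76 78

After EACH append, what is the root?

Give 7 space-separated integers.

After append 97 (leaves=[97]):
  L0: [97]
  root=97
After append 97 (leaves=[97, 97]):
  L0: [97, 97]
  L1: h(97,97)=(97*31+97)%997=113 -> [113]
  root=113
After append 32 (leaves=[97, 97, 32]):
  L0: [97, 97, 32]
  L1: h(97,97)=(97*31+97)%997=113 h(32,32)=(32*31+32)%997=27 -> [113, 27]
  L2: h(113,27)=(113*31+27)%997=539 -> [539]
  root=539
After append 2 (leaves=[97, 97, 32, 2]):
  L0: [97, 97, 32, 2]
  L1: h(97,97)=(97*31+97)%997=113 h(32,2)=(32*31+2)%997=994 -> [113, 994]
  L2: h(113,994)=(113*31+994)%997=509 -> [509]
  root=509
After append 1 (leaves=[97, 97, 32, 2, 1]):
  L0: [97, 97, 32, 2, 1]
  L1: h(97,97)=(97*31+97)%997=113 h(32,2)=(32*31+2)%997=994 h(1,1)=(1*31+1)%997=32 -> [113, 994, 32]
  L2: h(113,994)=(113*31+994)%997=509 h(32,32)=(32*31+32)%997=27 -> [509, 27]
  L3: h(509,27)=(509*31+27)%997=851 -> [851]
  root=851
After append 76 (leaves=[97, 97, 32, 2, 1, 76]):
  L0: [97, 97, 32, 2, 1, 76]
  L1: h(97,97)=(97*31+97)%997=113 h(32,2)=(32*31+2)%997=994 h(1,76)=(1*31+76)%997=107 -> [113, 994, 107]
  L2: h(113,994)=(113*31+994)%997=509 h(107,107)=(107*31+107)%997=433 -> [509, 433]
  L3: h(509,433)=(509*31+433)%997=260 -> [260]
  root=260
After append 78 (leaves=[97, 97, 32, 2, 1, 76, 78]):
  L0: [97, 97, 32, 2, 1, 76, 78]
  L1: h(97,97)=(97*31+97)%997=113 h(32,2)=(32*31+2)%997=994 h(1,76)=(1*31+76)%997=107 h(78,78)=(78*31+78)%997=502 -> [113, 994, 107, 502]
  L2: h(113,994)=(113*31+994)%997=509 h(107,502)=(107*31+502)%997=828 -> [509, 828]
  L3: h(509,828)=(509*31+828)%997=655 -> [655]
  root=655

Answer: 97 113 539 509 851 260 655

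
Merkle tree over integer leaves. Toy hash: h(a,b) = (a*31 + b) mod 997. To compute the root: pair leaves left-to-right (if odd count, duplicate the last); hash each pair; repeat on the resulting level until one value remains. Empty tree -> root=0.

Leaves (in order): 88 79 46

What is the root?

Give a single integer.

Answer: 753

Derivation:
L0: [88, 79, 46]
L1: h(88,79)=(88*31+79)%997=813 h(46,46)=(46*31+46)%997=475 -> [813, 475]
L2: h(813,475)=(813*31+475)%997=753 -> [753]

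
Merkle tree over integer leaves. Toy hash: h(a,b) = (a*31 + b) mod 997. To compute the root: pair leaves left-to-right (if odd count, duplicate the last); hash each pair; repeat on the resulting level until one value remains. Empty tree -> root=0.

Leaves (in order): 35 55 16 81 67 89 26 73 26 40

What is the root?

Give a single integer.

L0: [35, 55, 16, 81, 67, 89, 26, 73, 26, 40]
L1: h(35,55)=(35*31+55)%997=143 h(16,81)=(16*31+81)%997=577 h(67,89)=(67*31+89)%997=172 h(26,73)=(26*31+73)%997=879 h(26,40)=(26*31+40)%997=846 -> [143, 577, 172, 879, 846]
L2: h(143,577)=(143*31+577)%997=25 h(172,879)=(172*31+879)%997=229 h(846,846)=(846*31+846)%997=153 -> [25, 229, 153]
L3: h(25,229)=(25*31+229)%997=7 h(153,153)=(153*31+153)%997=908 -> [7, 908]
L4: h(7,908)=(7*31+908)%997=128 -> [128]

Answer: 128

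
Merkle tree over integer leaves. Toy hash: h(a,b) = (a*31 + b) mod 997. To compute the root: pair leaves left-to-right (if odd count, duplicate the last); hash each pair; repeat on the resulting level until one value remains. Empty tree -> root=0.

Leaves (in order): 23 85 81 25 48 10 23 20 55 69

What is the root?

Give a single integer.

L0: [23, 85, 81, 25, 48, 10, 23, 20, 55, 69]
L1: h(23,85)=(23*31+85)%997=798 h(81,25)=(81*31+25)%997=542 h(48,10)=(48*31+10)%997=501 h(23,20)=(23*31+20)%997=733 h(55,69)=(55*31+69)%997=777 -> [798, 542, 501, 733, 777]
L2: h(798,542)=(798*31+542)%997=355 h(501,733)=(501*31+733)%997=312 h(777,777)=(777*31+777)%997=936 -> [355, 312, 936]
L3: h(355,312)=(355*31+312)%997=350 h(936,936)=(936*31+936)%997=42 -> [350, 42]
L4: h(350,42)=(350*31+42)%997=922 -> [922]

Answer: 922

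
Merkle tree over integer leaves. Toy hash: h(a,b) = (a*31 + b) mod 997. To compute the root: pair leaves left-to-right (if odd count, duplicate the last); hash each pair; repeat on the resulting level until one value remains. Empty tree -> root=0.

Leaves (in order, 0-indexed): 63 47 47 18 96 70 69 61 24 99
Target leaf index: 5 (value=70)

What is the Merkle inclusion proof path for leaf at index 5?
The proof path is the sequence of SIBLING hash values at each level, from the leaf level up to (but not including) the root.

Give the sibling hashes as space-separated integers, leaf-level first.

Answer: 96 206 664 827

Derivation:
L0 (leaves): [63, 47, 47, 18, 96, 70, 69, 61, 24, 99], target index=5
L1: h(63,47)=(63*31+47)%997=6 [pair 0] h(47,18)=(47*31+18)%997=478 [pair 1] h(96,70)=(96*31+70)%997=55 [pair 2] h(69,61)=(69*31+61)%997=206 [pair 3] h(24,99)=(24*31+99)%997=843 [pair 4] -> [6, 478, 55, 206, 843]
  Sibling for proof at L0: 96
L2: h(6,478)=(6*31+478)%997=664 [pair 0] h(55,206)=(55*31+206)%997=914 [pair 1] h(843,843)=(843*31+843)%997=57 [pair 2] -> [664, 914, 57]
  Sibling for proof at L1: 206
L3: h(664,914)=(664*31+914)%997=561 [pair 0] h(57,57)=(57*31+57)%997=827 [pair 1] -> [561, 827]
  Sibling for proof at L2: 664
L4: h(561,827)=(561*31+827)%997=272 [pair 0] -> [272]
  Sibling for proof at L3: 827
Root: 272
Proof path (sibling hashes from leaf to root): [96, 206, 664, 827]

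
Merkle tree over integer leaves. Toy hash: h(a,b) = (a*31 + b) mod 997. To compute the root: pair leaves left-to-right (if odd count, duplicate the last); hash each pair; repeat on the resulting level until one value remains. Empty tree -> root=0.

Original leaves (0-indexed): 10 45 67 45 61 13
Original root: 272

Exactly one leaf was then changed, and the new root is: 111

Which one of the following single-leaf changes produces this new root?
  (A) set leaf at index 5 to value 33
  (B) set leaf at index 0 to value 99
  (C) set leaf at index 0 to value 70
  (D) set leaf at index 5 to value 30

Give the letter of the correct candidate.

Original leaves: [10, 45, 67, 45, 61, 13]
Target new root: 111
Try each candidate change and compute the resulting root:
Candidate A: set leaf[5] = 33 -> leaves = [10, 45, 67, 45, 61, 33]
  L0: [10, 45, 67, 45, 61, 33]
  L1: h(10,45)=(10*31+45)%997=355 h(67,45)=(67*31+45)%997=128 h(61,33)=(61*31+33)%997=927 -> [355, 128, 927]
  L2: h(355,128)=(355*31+128)%997=166 h(927,927)=(927*31+927)%997=751 -> [166, 751]
  L3: h(166,751)=(166*31+751)%997=912 -> [912]
  root = 912 != target 111
Candidate B: set leaf[0] = 99 -> leaves = [99, 45, 67, 45, 61, 13]
  L0: [99, 45, 67, 45, 61, 13]
  L1: h(99,45)=(99*31+45)%997=123 h(67,45)=(67*31+45)%997=128 h(61,13)=(61*31+13)%997=907 -> [123, 128, 907]
  L2: h(123,128)=(123*31+128)%997=950 h(907,907)=(907*31+907)%997=111 -> [950, 111]
  L3: h(950,111)=(950*31+111)%997=648 -> [648]
  root = 648 != target 111
Candidate C: set leaf[0] = 70 -> leaves = [70, 45, 67, 45, 61, 13]
  L0: [70, 45, 67, 45, 61, 13]
  L1: h(70,45)=(70*31+45)%997=221 h(67,45)=(67*31+45)%997=128 h(61,13)=(61*31+13)%997=907 -> [221, 128, 907]
  L2: h(221,128)=(221*31+128)%997=0 h(907,907)=(907*31+907)%997=111 -> [0, 111]
  L3: h(0,111)=(0*31+111)%997=111 -> [111]
  root = 111 == target 111  ** MATCH **
Candidate D: set leaf[5] = 30 -> leaves = [10, 45, 67, 45, 61, 30]
  L0: [10, 45, 67, 45, 61, 30]
  L1: h(10,45)=(10*31+45)%997=355 h(67,45)=(67*31+45)%997=128 h(61,30)=(61*31+30)%997=924 -> [355, 128, 924]
  L2: h(355,128)=(355*31+128)%997=166 h(924,924)=(924*31+924)%997=655 -> [166, 655]
  L3: h(166,655)=(166*31+655)%997=816 -> [816]
  root = 816 != target 111
Candidate C produces the target root.

Answer: C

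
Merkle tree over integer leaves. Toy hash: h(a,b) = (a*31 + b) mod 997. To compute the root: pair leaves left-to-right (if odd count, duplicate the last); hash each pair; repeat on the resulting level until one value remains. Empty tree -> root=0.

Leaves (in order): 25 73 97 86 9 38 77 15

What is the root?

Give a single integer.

Answer: 815

Derivation:
L0: [25, 73, 97, 86, 9, 38, 77, 15]
L1: h(25,73)=(25*31+73)%997=848 h(97,86)=(97*31+86)%997=102 h(9,38)=(9*31+38)%997=317 h(77,15)=(77*31+15)%997=408 -> [848, 102, 317, 408]
L2: h(848,102)=(848*31+102)%997=468 h(317,408)=(317*31+408)%997=265 -> [468, 265]
L3: h(468,265)=(468*31+265)%997=815 -> [815]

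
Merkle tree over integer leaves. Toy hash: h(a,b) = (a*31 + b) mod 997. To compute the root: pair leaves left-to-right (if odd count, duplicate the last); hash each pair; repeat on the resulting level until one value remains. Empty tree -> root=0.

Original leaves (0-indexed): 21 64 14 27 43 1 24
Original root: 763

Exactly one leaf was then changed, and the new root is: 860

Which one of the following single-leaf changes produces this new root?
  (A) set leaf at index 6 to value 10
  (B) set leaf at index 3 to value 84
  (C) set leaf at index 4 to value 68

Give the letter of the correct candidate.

Answer: C

Derivation:
Original leaves: [21, 64, 14, 27, 43, 1, 24]
Target new root: 860
Try each candidate change and compute the resulting root:
Candidate A: set leaf[6] = 10 -> leaves = [21, 64, 14, 27, 43, 1, 10]
  L0: [21, 64, 14, 27, 43, 1, 10]
  L1: h(21,64)=(21*31+64)%997=715 h(14,27)=(14*31+27)%997=461 h(43,1)=(43*31+1)%997=337 h(10,10)=(10*31+10)%997=320 -> [715, 461, 337, 320]
  L2: h(715,461)=(715*31+461)%997=692 h(337,320)=(337*31+320)%997=797 -> [692, 797]
  L3: h(692,797)=(692*31+797)%997=315 -> [315]
  root = 315 != target 860
Candidate B: set leaf[3] = 84 -> leaves = [21, 64, 14, 84, 43, 1, 24]
  L0: [21, 64, 14, 84, 43, 1, 24]
  L1: h(21,64)=(21*31+64)%997=715 h(14,84)=(14*31+84)%997=518 h(43,1)=(43*31+1)%997=337 h(24,24)=(24*31+24)%997=768 -> [715, 518, 337, 768]
  L2: h(715,518)=(715*31+518)%997=749 h(337,768)=(337*31+768)%997=248 -> [749, 248]
  L3: h(749,248)=(749*31+248)%997=536 -> [536]
  root = 536 != target 860
Candidate C: set leaf[4] = 68 -> leaves = [21, 64, 14, 27, 68, 1, 24]
  L0: [21, 64, 14, 27, 68, 1, 24]
  L1: h(21,64)=(21*31+64)%997=715 h(14,27)=(14*31+27)%997=461 h(68,1)=(68*31+1)%997=115 h(24,24)=(24*31+24)%997=768 -> [715, 461, 115, 768]
  L2: h(715,461)=(715*31+461)%997=692 h(115,768)=(115*31+768)%997=345 -> [692, 345]
  L3: h(692,345)=(692*31+345)%997=860 -> [860]
  root = 860 == target 860  ** MATCH **
Candidate C produces the target root.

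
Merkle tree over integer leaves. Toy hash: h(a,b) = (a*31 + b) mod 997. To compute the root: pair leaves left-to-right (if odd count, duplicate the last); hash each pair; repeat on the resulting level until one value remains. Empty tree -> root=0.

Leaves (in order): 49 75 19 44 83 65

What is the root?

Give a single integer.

L0: [49, 75, 19, 44, 83, 65]
L1: h(49,75)=(49*31+75)%997=597 h(19,44)=(19*31+44)%997=633 h(83,65)=(83*31+65)%997=644 -> [597, 633, 644]
L2: h(597,633)=(597*31+633)%997=197 h(644,644)=(644*31+644)%997=668 -> [197, 668]
L3: h(197,668)=(197*31+668)%997=793 -> [793]

Answer: 793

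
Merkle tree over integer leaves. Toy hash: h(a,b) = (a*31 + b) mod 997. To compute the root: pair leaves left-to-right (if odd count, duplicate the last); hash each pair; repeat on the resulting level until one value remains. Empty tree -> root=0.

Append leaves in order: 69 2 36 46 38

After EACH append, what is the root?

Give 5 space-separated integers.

After append 69 (leaves=[69]):
  L0: [69]
  root=69
After append 2 (leaves=[69, 2]):
  L0: [69, 2]
  L1: h(69,2)=(69*31+2)%997=147 -> [147]
  root=147
After append 36 (leaves=[69, 2, 36]):
  L0: [69, 2, 36]
  L1: h(69,2)=(69*31+2)%997=147 h(36,36)=(36*31+36)%997=155 -> [147, 155]
  L2: h(147,155)=(147*31+155)%997=724 -> [724]
  root=724
After append 46 (leaves=[69, 2, 36, 46]):
  L0: [69, 2, 36, 46]
  L1: h(69,2)=(69*31+2)%997=147 h(36,46)=(36*31+46)%997=165 -> [147, 165]
  L2: h(147,165)=(147*31+165)%997=734 -> [734]
  root=734
After append 38 (leaves=[69, 2, 36, 46, 38]):
  L0: [69, 2, 36, 46, 38]
  L1: h(69,2)=(69*31+2)%997=147 h(36,46)=(36*31+46)%997=165 h(38,38)=(38*31+38)%997=219 -> [147, 165, 219]
  L2: h(147,165)=(147*31+165)%997=734 h(219,219)=(219*31+219)%997=29 -> [734, 29]
  L3: h(734,29)=(734*31+29)%997=849 -> [849]
  root=849

Answer: 69 147 724 734 849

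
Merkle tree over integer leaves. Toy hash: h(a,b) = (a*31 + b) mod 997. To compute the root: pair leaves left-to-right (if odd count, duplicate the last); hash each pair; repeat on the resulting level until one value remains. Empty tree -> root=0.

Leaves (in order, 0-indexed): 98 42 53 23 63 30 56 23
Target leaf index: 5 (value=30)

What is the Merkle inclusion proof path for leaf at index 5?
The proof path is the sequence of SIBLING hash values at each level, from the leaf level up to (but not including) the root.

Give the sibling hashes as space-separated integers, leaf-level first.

L0 (leaves): [98, 42, 53, 23, 63, 30, 56, 23], target index=5
L1: h(98,42)=(98*31+42)%997=89 [pair 0] h(53,23)=(53*31+23)%997=669 [pair 1] h(63,30)=(63*31+30)%997=986 [pair 2] h(56,23)=(56*31+23)%997=762 [pair 3] -> [89, 669, 986, 762]
  Sibling for proof at L0: 63
L2: h(89,669)=(89*31+669)%997=437 [pair 0] h(986,762)=(986*31+762)%997=421 [pair 1] -> [437, 421]
  Sibling for proof at L1: 762
L3: h(437,421)=(437*31+421)%997=10 [pair 0] -> [10]
  Sibling for proof at L2: 437
Root: 10
Proof path (sibling hashes from leaf to root): [63, 762, 437]

Answer: 63 762 437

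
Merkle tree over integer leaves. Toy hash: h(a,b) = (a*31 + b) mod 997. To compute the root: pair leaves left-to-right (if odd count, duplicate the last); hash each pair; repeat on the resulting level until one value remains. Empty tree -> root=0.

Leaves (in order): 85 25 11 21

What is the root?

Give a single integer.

Answer: 71

Derivation:
L0: [85, 25, 11, 21]
L1: h(85,25)=(85*31+25)%997=666 h(11,21)=(11*31+21)%997=362 -> [666, 362]
L2: h(666,362)=(666*31+362)%997=71 -> [71]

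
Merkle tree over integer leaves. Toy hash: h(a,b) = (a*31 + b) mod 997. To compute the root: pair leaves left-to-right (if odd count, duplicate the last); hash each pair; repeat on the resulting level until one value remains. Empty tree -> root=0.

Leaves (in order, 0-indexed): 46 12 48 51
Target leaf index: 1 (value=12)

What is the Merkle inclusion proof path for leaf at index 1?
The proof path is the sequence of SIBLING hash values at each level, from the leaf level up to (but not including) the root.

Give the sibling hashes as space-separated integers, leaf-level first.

Answer: 46 542

Derivation:
L0 (leaves): [46, 12, 48, 51], target index=1
L1: h(46,12)=(46*31+12)%997=441 [pair 0] h(48,51)=(48*31+51)%997=542 [pair 1] -> [441, 542]
  Sibling for proof at L0: 46
L2: h(441,542)=(441*31+542)%997=255 [pair 0] -> [255]
  Sibling for proof at L1: 542
Root: 255
Proof path (sibling hashes from leaf to root): [46, 542]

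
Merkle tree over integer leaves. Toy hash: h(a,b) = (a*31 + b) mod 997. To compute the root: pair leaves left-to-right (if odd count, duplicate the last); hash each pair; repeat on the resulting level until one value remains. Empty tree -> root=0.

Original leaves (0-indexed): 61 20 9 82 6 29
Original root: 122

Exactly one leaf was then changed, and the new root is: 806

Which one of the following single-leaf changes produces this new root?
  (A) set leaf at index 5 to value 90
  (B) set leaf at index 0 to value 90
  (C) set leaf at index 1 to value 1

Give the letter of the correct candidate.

Original leaves: [61, 20, 9, 82, 6, 29]
Target new root: 806
Try each candidate change and compute the resulting root:
Candidate A: set leaf[5] = 90 -> leaves = [61, 20, 9, 82, 6, 90]
  L0: [61, 20, 9, 82, 6, 90]
  L1: h(61,20)=(61*31+20)%997=914 h(9,82)=(9*31+82)%997=361 h(6,90)=(6*31+90)%997=276 -> [914, 361, 276]
  L2: h(914,361)=(914*31+361)%997=779 h(276,276)=(276*31+276)%997=856 -> [779, 856]
  L3: h(779,856)=(779*31+856)%997=80 -> [80]
  root = 80 != target 806
Candidate B: set leaf[0] = 90 -> leaves = [90, 20, 9, 82, 6, 29]
  L0: [90, 20, 9, 82, 6, 29]
  L1: h(90,20)=(90*31+20)%997=816 h(9,82)=(9*31+82)%997=361 h(6,29)=(6*31+29)%997=215 -> [816, 361, 215]
  L2: h(816,361)=(816*31+361)%997=732 h(215,215)=(215*31+215)%997=898 -> [732, 898]
  L3: h(732,898)=(732*31+898)%997=659 -> [659]
  root = 659 != target 806
Candidate C: set leaf[1] = 1 -> leaves = [61, 1, 9, 82, 6, 29]
  L0: [61, 1, 9, 82, 6, 29]
  L1: h(61,1)=(61*31+1)%997=895 h(9,82)=(9*31+82)%997=361 h(6,29)=(6*31+29)%997=215 -> [895, 361, 215]
  L2: h(895,361)=(895*31+361)%997=190 h(215,215)=(215*31+215)%997=898 -> [190, 898]
  L3: h(190,898)=(190*31+898)%997=806 -> [806]
  root = 806 == target 806  ** MATCH **
Candidate C produces the target root.

Answer: C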